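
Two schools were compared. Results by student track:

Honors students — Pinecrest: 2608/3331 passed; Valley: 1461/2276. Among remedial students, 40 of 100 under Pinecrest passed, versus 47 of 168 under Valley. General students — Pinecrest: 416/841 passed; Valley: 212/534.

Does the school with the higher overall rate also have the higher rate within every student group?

Honors: Pinecrest 2608/3331 = 78.3%, Valley 1461/2276 = 64.2% → Pinecrest
Remedial: Pinecrest 40/100 = 40.0%, Valley 47/168 = 28.0% → Pinecrest
General: Pinecrest 416/841 = 49.5%, Valley 212/534 = 39.7% → Pinecrest
Overall: Pinecrest 3064/4272 = 71.7%, Valley 1720/2978 = 57.8% → Pinecrest
Pinecrest wins overall and in every student group — no reversal.

Yes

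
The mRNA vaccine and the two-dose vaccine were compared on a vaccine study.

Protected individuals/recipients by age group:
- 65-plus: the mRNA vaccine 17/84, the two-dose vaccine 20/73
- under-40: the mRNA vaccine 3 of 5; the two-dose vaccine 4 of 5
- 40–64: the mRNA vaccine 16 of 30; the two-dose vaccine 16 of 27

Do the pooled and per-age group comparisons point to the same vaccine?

65-plus: the mRNA vaccine 17/84 = 20.2%, the two-dose vaccine 20/73 = 27.4% → the two-dose vaccine
Under-40: the mRNA vaccine 3/5 = 60.0%, the two-dose vaccine 4/5 = 80.0% → the two-dose vaccine
40–64: the mRNA vaccine 16/30 = 53.3%, the two-dose vaccine 16/27 = 59.3% → the two-dose vaccine
Overall: the mRNA vaccine 36/119 = 30.3%, the two-dose vaccine 40/105 = 38.1% → the two-dose vaccine
The two-dose vaccine wins overall and in every age group — no reversal.

Yes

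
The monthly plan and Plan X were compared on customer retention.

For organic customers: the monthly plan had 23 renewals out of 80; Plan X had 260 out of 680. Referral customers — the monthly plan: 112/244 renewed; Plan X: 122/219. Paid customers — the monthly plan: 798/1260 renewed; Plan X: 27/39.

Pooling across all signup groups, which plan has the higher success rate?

Organic: the monthly plan 23/80 = 28.8%, Plan X 260/680 = 38.2% → Plan X
Referral: the monthly plan 112/244 = 45.9%, Plan X 122/219 = 55.7% → Plan X
Paid: the monthly plan 798/1260 = 63.3%, Plan X 27/39 = 69.2% → Plan X
Overall: the monthly plan 933/1584 = 58.9%, Plan X 409/938 = 43.6% → the monthly plan
(Plan X wins every signup group but the monthly plan wins overall — Plan X's customers skew toward the low-rate organic group.)

the monthly plan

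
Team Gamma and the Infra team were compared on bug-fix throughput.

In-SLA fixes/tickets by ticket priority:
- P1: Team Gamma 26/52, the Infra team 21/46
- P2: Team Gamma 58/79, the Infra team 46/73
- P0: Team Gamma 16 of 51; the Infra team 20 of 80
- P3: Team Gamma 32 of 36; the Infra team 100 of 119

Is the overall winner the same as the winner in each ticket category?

Yes

P1: Team Gamma 26/52 = 50.0%, the Infra team 21/46 = 45.7% → Team Gamma
P2: Team Gamma 58/79 = 73.4%, the Infra team 46/73 = 63.0% → Team Gamma
P0: Team Gamma 16/51 = 31.4%, the Infra team 20/80 = 25.0% → Team Gamma
P3: Team Gamma 32/36 = 88.9%, the Infra team 100/119 = 84.0% → Team Gamma
Overall: Team Gamma 132/218 = 60.6%, the Infra team 187/318 = 58.8% → Team Gamma
Team Gamma wins overall and in every ticket group — no reversal.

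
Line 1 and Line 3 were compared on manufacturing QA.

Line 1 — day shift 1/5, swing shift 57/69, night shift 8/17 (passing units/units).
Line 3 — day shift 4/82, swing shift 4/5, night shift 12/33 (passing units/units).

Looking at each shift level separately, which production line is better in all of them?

Line 1

Day shift: Line 1 1/5 = 20.0%, Line 3 4/82 = 4.9% → Line 1
Swing shift: Line 1 57/69 = 82.6%, Line 3 4/5 = 80.0% → Line 1
Night shift: Line 1 8/17 = 47.1%, Line 3 12/33 = 36.4% → Line 1
Line 1 has the higher rate in all 3 groups.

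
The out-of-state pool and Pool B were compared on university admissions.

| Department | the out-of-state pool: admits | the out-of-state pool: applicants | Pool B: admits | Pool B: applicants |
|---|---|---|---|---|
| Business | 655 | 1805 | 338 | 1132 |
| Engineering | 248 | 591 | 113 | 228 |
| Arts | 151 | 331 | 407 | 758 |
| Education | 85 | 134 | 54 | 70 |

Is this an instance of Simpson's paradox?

No

Business: the out-of-state pool 655/1805 = 36.3%, Pool B 338/1132 = 29.9% → the out-of-state pool
Engineering: the out-of-state pool 248/591 = 42.0%, Pool B 113/228 = 49.6% → Pool B
Arts: the out-of-state pool 151/331 = 45.6%, Pool B 407/758 = 53.7% → Pool B
Education: the out-of-state pool 85/134 = 63.4%, Pool B 54/70 = 77.1% → Pool B
Overall: the out-of-state pool 1139/2861 = 39.8%, Pool B 912/2188 = 41.7% → Pool B
Neither sweeps: the out-of-state pool wins 1 of 4 groups, Pool B wins 3. Pool B wins overall but not every group — no Simpson reversal.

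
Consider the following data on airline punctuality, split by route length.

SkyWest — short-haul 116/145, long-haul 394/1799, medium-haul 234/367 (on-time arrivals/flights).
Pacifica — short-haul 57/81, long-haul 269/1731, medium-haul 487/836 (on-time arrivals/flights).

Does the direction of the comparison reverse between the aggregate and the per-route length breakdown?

No

Short-haul: SkyWest 116/145 = 80.0%, Pacifica 57/81 = 70.4% → SkyWest
Long-haul: SkyWest 394/1799 = 21.9%, Pacifica 269/1731 = 15.5% → SkyWest
Medium-haul: SkyWest 234/367 = 63.8%, Pacifica 487/836 = 58.3% → SkyWest
Overall: SkyWest 744/2311 = 32.2%, Pacifica 813/2648 = 30.7% → SkyWest
SkyWest wins overall and in every route group — no reversal.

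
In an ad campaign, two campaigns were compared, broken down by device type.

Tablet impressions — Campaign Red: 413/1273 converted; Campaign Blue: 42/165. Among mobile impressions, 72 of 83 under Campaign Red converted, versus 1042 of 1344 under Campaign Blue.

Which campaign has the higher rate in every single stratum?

Campaign Red

Tablet: Campaign Red 413/1273 = 32.4%, Campaign Blue 42/165 = 25.5% → Campaign Red
Mobile: Campaign Red 72/83 = 86.7%, Campaign Blue 1042/1344 = 77.5% → Campaign Red
Campaign Red has the higher rate in both groups.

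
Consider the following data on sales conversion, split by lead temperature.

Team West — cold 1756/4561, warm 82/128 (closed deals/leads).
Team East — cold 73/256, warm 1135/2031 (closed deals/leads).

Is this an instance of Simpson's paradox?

Yes

Cold: Team West 1756/4561 = 38.5%, Team East 73/256 = 28.5% → Team West
Warm: Team West 82/128 = 64.1%, Team East 1135/2031 = 55.9% → Team West
Overall: Team West 1838/4689 = 39.2%, Team East 1208/2287 = 52.8% → Team East
Team West wins each lead group but Team East wins overall — the comparison reverses. Team West's leads skew toward cold, which has a lower base rate.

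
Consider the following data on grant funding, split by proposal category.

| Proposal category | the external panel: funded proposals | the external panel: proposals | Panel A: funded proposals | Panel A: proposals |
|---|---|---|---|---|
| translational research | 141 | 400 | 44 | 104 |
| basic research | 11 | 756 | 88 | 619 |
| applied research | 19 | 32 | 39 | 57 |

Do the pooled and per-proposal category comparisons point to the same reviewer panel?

Translational research: the external panel 141/400 = 35.2%, Panel A 44/104 = 42.3% → Panel A
Basic research: the external panel 11/756 = 1.5%, Panel A 88/619 = 14.2% → Panel A
Applied research: the external panel 19/32 = 59.4%, Panel A 39/57 = 68.4% → Panel A
Overall: the external panel 171/1188 = 14.4%, Panel A 171/780 = 21.9% → Panel A
Panel A wins overall and in every proposal group — no reversal.

Yes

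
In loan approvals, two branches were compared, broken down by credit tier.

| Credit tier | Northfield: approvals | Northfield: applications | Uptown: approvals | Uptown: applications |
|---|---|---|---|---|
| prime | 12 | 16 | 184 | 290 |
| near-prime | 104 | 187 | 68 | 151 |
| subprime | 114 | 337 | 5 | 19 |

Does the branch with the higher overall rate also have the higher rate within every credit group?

No

Prime: Northfield 12/16 = 75.0%, Uptown 184/290 = 63.4% → Northfield
Near-prime: Northfield 104/187 = 55.6%, Uptown 68/151 = 45.0% → Northfield
Subprime: Northfield 114/337 = 33.8%, Uptown 5/19 = 26.3% → Northfield
Overall: Northfield 230/540 = 42.6%, Uptown 257/460 = 55.9% → Uptown
Northfield wins each credit group but Uptown wins overall — the comparison reverses. Northfield's applications skew toward subprime, which has a lower base rate.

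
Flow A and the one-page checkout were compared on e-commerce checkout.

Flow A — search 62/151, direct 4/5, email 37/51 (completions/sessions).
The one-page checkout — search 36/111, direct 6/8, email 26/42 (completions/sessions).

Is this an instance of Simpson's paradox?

No

Search: Flow A 62/151 = 41.1%, the one-page checkout 36/111 = 32.4% → Flow A
Direct: Flow A 4/5 = 80.0%, the one-page checkout 6/8 = 75.0% → Flow A
Email: Flow A 37/51 = 72.5%, the one-page checkout 26/42 = 61.9% → Flow A
Overall: Flow A 103/207 = 49.8%, the one-page checkout 68/161 = 42.2% → Flow A
Flow A wins overall and in every traffic group — no reversal.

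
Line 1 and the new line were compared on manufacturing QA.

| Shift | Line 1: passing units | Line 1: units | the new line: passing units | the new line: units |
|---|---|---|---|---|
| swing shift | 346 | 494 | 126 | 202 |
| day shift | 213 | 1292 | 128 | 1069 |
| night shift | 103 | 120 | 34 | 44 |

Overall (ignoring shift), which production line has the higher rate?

Line 1

Swing shift: Line 1 346/494 = 70.0%, the new line 126/202 = 62.4% → Line 1
Day shift: Line 1 213/1292 = 16.5%, the new line 128/1069 = 12.0% → Line 1
Night shift: Line 1 103/120 = 85.8%, the new line 34/44 = 77.3% → Line 1
Overall: Line 1 662/1906 = 34.7%, the new line 288/1315 = 21.9% → Line 1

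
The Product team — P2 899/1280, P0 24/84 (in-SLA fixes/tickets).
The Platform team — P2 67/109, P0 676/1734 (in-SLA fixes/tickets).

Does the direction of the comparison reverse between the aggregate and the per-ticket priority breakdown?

P2: the Product team 899/1280 = 70.2%, the Platform team 67/109 = 61.5% → the Product team
P0: the Product team 24/84 = 28.6%, the Platform team 676/1734 = 39.0% → the Platform team
Overall: the Product team 923/1364 = 67.7%, the Platform team 743/1843 = 40.3% → the Product team
Neither sweeps: the Product team wins 1 of 2 groups, the Platform team wins 1. The Product team wins overall but not every group — no Simpson reversal.

No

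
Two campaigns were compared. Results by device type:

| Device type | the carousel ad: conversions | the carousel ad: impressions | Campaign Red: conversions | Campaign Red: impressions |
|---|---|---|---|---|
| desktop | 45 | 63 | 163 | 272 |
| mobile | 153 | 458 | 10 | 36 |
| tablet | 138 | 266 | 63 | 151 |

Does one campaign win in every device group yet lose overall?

Desktop: the carousel ad 45/63 = 71.4%, Campaign Red 163/272 = 59.9% → the carousel ad
Mobile: the carousel ad 153/458 = 33.4%, Campaign Red 10/36 = 27.8% → the carousel ad
Tablet: the carousel ad 138/266 = 51.9%, Campaign Red 63/151 = 41.7% → the carousel ad
Overall: the carousel ad 336/787 = 42.7%, Campaign Red 236/459 = 51.4% → Campaign Red
The carousel ad wins each device group but Campaign Red wins overall — the comparison reverses. The carousel ad's impressions skew toward mobile, which has a lower base rate.

Yes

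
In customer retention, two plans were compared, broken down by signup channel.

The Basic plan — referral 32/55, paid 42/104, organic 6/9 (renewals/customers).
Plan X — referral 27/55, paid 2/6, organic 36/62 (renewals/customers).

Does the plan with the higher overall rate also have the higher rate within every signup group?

Referral: the Basic plan 32/55 = 58.2%, Plan X 27/55 = 49.1% → the Basic plan
Paid: the Basic plan 42/104 = 40.4%, Plan X 2/6 = 33.3% → the Basic plan
Organic: the Basic plan 6/9 = 66.7%, Plan X 36/62 = 58.1% → the Basic plan
Overall: the Basic plan 80/168 = 47.6%, Plan X 65/123 = 52.8% → Plan X
The Basic plan wins each signup group but Plan X wins overall — the comparison reverses. The Basic plan's customers skew toward paid, which has a lower base rate.

No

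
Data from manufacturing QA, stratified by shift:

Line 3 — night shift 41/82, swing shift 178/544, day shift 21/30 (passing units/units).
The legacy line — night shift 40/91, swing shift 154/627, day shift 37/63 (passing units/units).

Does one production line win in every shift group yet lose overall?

No

Night shift: Line 3 41/82 = 50.0%, the legacy line 40/91 = 44.0% → Line 3
Swing shift: Line 3 178/544 = 32.7%, the legacy line 154/627 = 24.6% → Line 3
Day shift: Line 3 21/30 = 70.0%, the legacy line 37/63 = 58.7% → Line 3
Overall: Line 3 240/656 = 36.6%, the legacy line 231/781 = 29.6% → Line 3
Line 3 wins overall and in every shift group — no reversal.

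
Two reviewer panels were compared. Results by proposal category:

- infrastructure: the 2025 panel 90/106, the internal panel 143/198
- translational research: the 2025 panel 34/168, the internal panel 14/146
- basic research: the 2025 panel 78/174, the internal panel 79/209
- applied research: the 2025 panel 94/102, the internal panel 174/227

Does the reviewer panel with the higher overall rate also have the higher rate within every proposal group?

Yes

Infrastructure: the 2025 panel 90/106 = 84.9%, the internal panel 143/198 = 72.2% → the 2025 panel
Translational research: the 2025 panel 34/168 = 20.2%, the internal panel 14/146 = 9.6% → the 2025 panel
Basic research: the 2025 panel 78/174 = 44.8%, the internal panel 79/209 = 37.8% → the 2025 panel
Applied research: the 2025 panel 94/102 = 92.2%, the internal panel 174/227 = 76.7% → the 2025 panel
Overall: the 2025 panel 296/550 = 53.8%, the internal panel 410/780 = 52.6% → the 2025 panel
The 2025 panel wins overall and in every proposal group — no reversal.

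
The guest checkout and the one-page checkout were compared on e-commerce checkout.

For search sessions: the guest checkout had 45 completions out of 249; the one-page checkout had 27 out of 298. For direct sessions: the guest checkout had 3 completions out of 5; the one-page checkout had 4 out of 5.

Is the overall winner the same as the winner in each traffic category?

No

Search: the guest checkout 45/249 = 18.1%, the one-page checkout 27/298 = 9.1% → the guest checkout
Direct: the guest checkout 3/5 = 60.0%, the one-page checkout 4/5 = 80.0% → the one-page checkout
Overall: the guest checkout 48/254 = 18.9%, the one-page checkout 31/303 = 10.2% → the guest checkout
Neither sweeps: the guest checkout wins 1 of 2 groups, the one-page checkout wins 1. The guest checkout wins overall but not every group — no Simpson reversal.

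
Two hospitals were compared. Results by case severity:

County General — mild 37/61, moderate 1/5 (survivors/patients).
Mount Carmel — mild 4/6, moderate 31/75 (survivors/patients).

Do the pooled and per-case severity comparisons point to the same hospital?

Mild: County General 37/61 = 60.7%, Mount Carmel 4/6 = 66.7% → Mount Carmel
Moderate: County General 1/5 = 20.0%, Mount Carmel 31/75 = 41.3% → Mount Carmel
Overall: County General 38/66 = 57.6%, Mount Carmel 35/81 = 43.2% → County General
Mount Carmel wins each case group but County General wins overall — the comparison reverses. Mount Carmel's patients skew toward moderate, which has a lower base rate.

No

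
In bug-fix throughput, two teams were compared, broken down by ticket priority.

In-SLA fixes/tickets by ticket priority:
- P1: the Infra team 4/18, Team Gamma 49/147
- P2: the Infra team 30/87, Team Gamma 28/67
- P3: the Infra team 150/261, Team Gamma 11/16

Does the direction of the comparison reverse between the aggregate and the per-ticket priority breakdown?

Yes

P1: the Infra team 4/18 = 22.2%, Team Gamma 49/147 = 33.3% → Team Gamma
P2: the Infra team 30/87 = 34.5%, Team Gamma 28/67 = 41.8% → Team Gamma
P3: the Infra team 150/261 = 57.5%, Team Gamma 11/16 = 68.8% → Team Gamma
Overall: the Infra team 184/366 = 50.3%, Team Gamma 88/230 = 38.3% → the Infra team
Team Gamma wins each ticket group but the Infra team wins overall — the comparison reverses. Team Gamma's tickets skew toward P1, which has a lower base rate.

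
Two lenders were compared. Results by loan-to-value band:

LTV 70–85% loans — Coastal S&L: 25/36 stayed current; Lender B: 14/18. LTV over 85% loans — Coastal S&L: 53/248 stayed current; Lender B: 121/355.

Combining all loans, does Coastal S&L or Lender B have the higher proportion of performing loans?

Lender B

LTV 70–85%: Coastal S&L 25/36 = 69.4%, Lender B 14/18 = 77.8% → Lender B
LTV over 85%: Coastal S&L 53/248 = 21.4%, Lender B 121/355 = 34.1% → Lender B
Overall: Coastal S&L 78/284 = 27.5%, Lender B 135/373 = 36.2% → Lender B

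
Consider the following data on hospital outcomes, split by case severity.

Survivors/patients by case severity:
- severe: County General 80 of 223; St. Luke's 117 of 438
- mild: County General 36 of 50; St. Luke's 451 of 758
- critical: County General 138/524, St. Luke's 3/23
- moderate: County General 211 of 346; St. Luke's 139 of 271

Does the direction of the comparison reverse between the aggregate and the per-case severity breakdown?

Severe: County General 80/223 = 35.9%, St. Luke's 117/438 = 26.7% → County General
Mild: County General 36/50 = 72.0%, St. Luke's 451/758 = 59.5% → County General
Critical: County General 138/524 = 26.3%, St. Luke's 3/23 = 13.0% → County General
Moderate: County General 211/346 = 61.0%, St. Luke's 139/271 = 51.3% → County General
Overall: County General 465/1143 = 40.7%, St. Luke's 710/1490 = 47.7% → St. Luke's
County General wins each case group but St. Luke's wins overall — the comparison reverses. County General's patients skew toward critical, which has a lower base rate.

Yes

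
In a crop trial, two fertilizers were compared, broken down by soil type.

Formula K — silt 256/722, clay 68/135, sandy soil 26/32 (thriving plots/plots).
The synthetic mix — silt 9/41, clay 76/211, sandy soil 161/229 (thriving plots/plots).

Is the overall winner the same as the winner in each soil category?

No

Silt: Formula K 256/722 = 35.5%, the synthetic mix 9/41 = 22.0% → Formula K
Clay: Formula K 68/135 = 50.4%, the synthetic mix 76/211 = 36.0% → Formula K
Sandy soil: Formula K 26/32 = 81.2%, the synthetic mix 161/229 = 70.3% → Formula K
Overall: Formula K 350/889 = 39.4%, the synthetic mix 246/481 = 51.1% → the synthetic mix
Formula K wins each soil group but the synthetic mix wins overall — the comparison reverses. Formula K's plots skew toward silt, which has a lower base rate.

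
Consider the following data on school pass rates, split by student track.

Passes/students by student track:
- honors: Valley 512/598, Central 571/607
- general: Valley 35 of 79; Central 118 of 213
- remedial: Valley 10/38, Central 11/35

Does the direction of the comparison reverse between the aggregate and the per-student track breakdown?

Honors: Valley 512/598 = 85.6%, Central 571/607 = 94.1% → Central
General: Valley 35/79 = 44.3%, Central 118/213 = 55.4% → Central
Remedial: Valley 10/38 = 26.3%, Central 11/35 = 31.4% → Central
Overall: Valley 557/715 = 77.9%, Central 700/855 = 81.9% → Central
Central wins overall and in every student group — no reversal.

No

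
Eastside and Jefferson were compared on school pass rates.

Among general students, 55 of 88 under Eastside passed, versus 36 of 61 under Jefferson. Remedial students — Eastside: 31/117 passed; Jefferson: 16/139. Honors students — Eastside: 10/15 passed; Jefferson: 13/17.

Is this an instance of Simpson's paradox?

No

General: Eastside 55/88 = 62.5%, Jefferson 36/61 = 59.0% → Eastside
Remedial: Eastside 31/117 = 26.5%, Jefferson 16/139 = 11.5% → Eastside
Honors: Eastside 10/15 = 66.7%, Jefferson 13/17 = 76.5% → Jefferson
Overall: Eastside 96/220 = 43.6%, Jefferson 65/217 = 30.0% → Eastside
Neither sweeps: Eastside wins 2 of 3 groups, Jefferson wins 1. Eastside wins overall but not every group — no Simpson reversal.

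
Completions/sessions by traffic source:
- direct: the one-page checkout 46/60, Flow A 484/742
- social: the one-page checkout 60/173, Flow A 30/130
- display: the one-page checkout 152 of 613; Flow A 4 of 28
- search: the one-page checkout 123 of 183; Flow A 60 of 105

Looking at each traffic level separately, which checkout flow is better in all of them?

Direct: the one-page checkout 46/60 = 76.7%, Flow A 484/742 = 65.2% → the one-page checkout
Social: the one-page checkout 60/173 = 34.7%, Flow A 30/130 = 23.1% → the one-page checkout
Display: the one-page checkout 152/613 = 24.8%, Flow A 4/28 = 14.3% → the one-page checkout
Search: the one-page checkout 123/183 = 67.2%, Flow A 60/105 = 57.1% → the one-page checkout
The one-page checkout has the higher rate in all 4 groups.

the one-page checkout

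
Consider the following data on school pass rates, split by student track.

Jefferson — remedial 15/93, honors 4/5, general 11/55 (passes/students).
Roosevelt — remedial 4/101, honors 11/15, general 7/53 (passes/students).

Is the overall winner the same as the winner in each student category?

Yes

Remedial: Jefferson 15/93 = 16.1%, Roosevelt 4/101 = 4.0% → Jefferson
Honors: Jefferson 4/5 = 80.0%, Roosevelt 11/15 = 73.3% → Jefferson
General: Jefferson 11/55 = 20.0%, Roosevelt 7/53 = 13.2% → Jefferson
Overall: Jefferson 30/153 = 19.6%, Roosevelt 22/169 = 13.0% → Jefferson
Jefferson wins overall and in every student group — no reversal.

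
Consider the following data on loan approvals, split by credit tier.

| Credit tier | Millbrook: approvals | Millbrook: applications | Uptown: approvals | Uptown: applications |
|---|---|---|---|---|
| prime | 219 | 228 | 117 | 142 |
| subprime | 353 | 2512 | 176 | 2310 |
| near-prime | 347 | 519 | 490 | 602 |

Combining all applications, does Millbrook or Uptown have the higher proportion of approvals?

Millbrook

Prime: Millbrook 219/228 = 96.1%, Uptown 117/142 = 82.4% → Millbrook
Subprime: Millbrook 353/2512 = 14.1%, Uptown 176/2310 = 7.6% → Millbrook
Near-prime: Millbrook 347/519 = 66.9%, Uptown 490/602 = 81.4% → Uptown
Overall: Millbrook 919/3259 = 28.2%, Uptown 783/3054 = 25.6% → Millbrook
(Neither sweeps every credit group, but Millbrook has the higher pooled rate.)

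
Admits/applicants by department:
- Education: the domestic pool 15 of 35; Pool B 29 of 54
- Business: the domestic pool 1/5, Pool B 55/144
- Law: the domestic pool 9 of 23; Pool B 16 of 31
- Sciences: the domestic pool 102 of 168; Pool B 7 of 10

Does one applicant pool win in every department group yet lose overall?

Yes

Education: the domestic pool 15/35 = 42.9%, Pool B 29/54 = 53.7% → Pool B
Business: the domestic pool 1/5 = 20.0%, Pool B 55/144 = 38.2% → Pool B
Law: the domestic pool 9/23 = 39.1%, Pool B 16/31 = 51.6% → Pool B
Sciences: the domestic pool 102/168 = 60.7%, Pool B 7/10 = 70.0% → Pool B
Overall: the domestic pool 127/231 = 55.0%, Pool B 107/239 = 44.8% → the domestic pool
Pool B wins each department group but the domestic pool wins overall — the comparison reverses. Pool B's applicants skew toward Business, which has a lower base rate.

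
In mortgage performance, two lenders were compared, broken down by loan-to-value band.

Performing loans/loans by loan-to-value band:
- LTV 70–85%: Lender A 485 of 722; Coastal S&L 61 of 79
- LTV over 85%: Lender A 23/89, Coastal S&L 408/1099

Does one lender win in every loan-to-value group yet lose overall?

LTV 70–85%: Lender A 485/722 = 67.2%, Coastal S&L 61/79 = 77.2% → Coastal S&L
LTV over 85%: Lender A 23/89 = 25.8%, Coastal S&L 408/1099 = 37.1% → Coastal S&L
Overall: Lender A 508/811 = 62.6%, Coastal S&L 469/1178 = 39.8% → Lender A
Coastal S&L wins each loan-to-value group but Lender A wins overall — the comparison reverses. Coastal S&L's loans skew toward LTV over 85%, which has a lower base rate.

Yes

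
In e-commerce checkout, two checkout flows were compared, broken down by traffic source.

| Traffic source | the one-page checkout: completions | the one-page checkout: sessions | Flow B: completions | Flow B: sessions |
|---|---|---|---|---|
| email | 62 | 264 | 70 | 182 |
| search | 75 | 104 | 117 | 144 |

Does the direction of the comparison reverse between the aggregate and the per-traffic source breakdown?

No

Email: the one-page checkout 62/264 = 23.5%, Flow B 70/182 = 38.5% → Flow B
Search: the one-page checkout 75/104 = 72.1%, Flow B 117/144 = 81.2% → Flow B
Overall: the one-page checkout 137/368 = 37.2%, Flow B 187/326 = 57.4% → Flow B
Flow B wins overall and in every traffic group — no reversal.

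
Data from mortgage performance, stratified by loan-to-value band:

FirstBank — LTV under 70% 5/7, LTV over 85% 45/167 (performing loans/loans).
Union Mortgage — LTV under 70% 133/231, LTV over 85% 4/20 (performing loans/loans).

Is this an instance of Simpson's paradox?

LTV under 70%: FirstBank 5/7 = 71.4%, Union Mortgage 133/231 = 57.6% → FirstBank
LTV over 85%: FirstBank 45/167 = 26.9%, Union Mortgage 4/20 = 20.0% → FirstBank
Overall: FirstBank 50/174 = 28.7%, Union Mortgage 137/251 = 54.6% → Union Mortgage
FirstBank wins each loan-to-value group but Union Mortgage wins overall — the comparison reverses. FirstBank's loans skew toward LTV over 85%, which has a lower base rate.

Yes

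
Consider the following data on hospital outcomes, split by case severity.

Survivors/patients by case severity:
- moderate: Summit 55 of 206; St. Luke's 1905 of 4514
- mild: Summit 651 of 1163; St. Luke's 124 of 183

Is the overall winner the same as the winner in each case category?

Moderate: Summit 55/206 = 26.7%, St. Luke's 1905/4514 = 42.2% → St. Luke's
Mild: Summit 651/1163 = 56.0%, St. Luke's 124/183 = 67.8% → St. Luke's
Overall: Summit 706/1369 = 51.6%, St. Luke's 2029/4697 = 43.2% → Summit
St. Luke's wins each case group but Summit wins overall — the comparison reverses. St. Luke's's patients skew toward moderate, which has a lower base rate.

No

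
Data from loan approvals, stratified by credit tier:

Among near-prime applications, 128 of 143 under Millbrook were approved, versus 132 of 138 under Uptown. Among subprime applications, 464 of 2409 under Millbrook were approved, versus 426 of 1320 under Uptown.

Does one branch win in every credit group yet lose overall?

No

Near-prime: Millbrook 128/143 = 89.5%, Uptown 132/138 = 95.7% → Uptown
Subprime: Millbrook 464/2409 = 19.3%, Uptown 426/1320 = 32.3% → Uptown
Overall: Millbrook 592/2552 = 23.2%, Uptown 558/1458 = 38.3% → Uptown
Uptown wins overall and in every credit group — no reversal.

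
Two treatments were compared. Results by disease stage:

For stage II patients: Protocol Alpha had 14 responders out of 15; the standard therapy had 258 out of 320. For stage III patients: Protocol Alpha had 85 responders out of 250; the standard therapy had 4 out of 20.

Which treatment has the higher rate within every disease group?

Protocol Alpha

Stage II: Protocol Alpha 14/15 = 93.3%, the standard therapy 258/320 = 80.6% → Protocol Alpha
Stage III: Protocol Alpha 85/250 = 34.0%, the standard therapy 4/20 = 20.0% → Protocol Alpha
Protocol Alpha has the higher rate in both groups.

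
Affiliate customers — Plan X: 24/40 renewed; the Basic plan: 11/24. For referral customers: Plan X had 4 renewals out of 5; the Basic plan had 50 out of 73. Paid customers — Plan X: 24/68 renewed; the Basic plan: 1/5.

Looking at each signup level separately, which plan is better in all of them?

Plan X

Affiliate: Plan X 24/40 = 60.0%, the Basic plan 11/24 = 45.8% → Plan X
Referral: Plan X 4/5 = 80.0%, the Basic plan 50/73 = 68.5% → Plan X
Paid: Plan X 24/68 = 35.3%, the Basic plan 1/5 = 20.0% → Plan X
Plan X has the higher rate in all 3 groups.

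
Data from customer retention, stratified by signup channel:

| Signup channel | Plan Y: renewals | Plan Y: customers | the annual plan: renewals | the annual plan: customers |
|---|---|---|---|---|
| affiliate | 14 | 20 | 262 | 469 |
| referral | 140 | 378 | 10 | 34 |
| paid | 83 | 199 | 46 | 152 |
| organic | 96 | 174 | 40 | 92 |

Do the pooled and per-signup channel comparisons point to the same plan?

No

Affiliate: Plan Y 14/20 = 70.0%, the annual plan 262/469 = 55.9% → Plan Y
Referral: Plan Y 140/378 = 37.0%, the annual plan 10/34 = 29.4% → Plan Y
Paid: Plan Y 83/199 = 41.7%, the annual plan 46/152 = 30.3% → Plan Y
Organic: Plan Y 96/174 = 55.2%, the annual plan 40/92 = 43.5% → Plan Y
Overall: Plan Y 333/771 = 43.2%, the annual plan 358/747 = 47.9% → the annual plan
Plan Y wins each signup group but the annual plan wins overall — the comparison reverses. Plan Y's customers skew toward referral, which has a lower base rate.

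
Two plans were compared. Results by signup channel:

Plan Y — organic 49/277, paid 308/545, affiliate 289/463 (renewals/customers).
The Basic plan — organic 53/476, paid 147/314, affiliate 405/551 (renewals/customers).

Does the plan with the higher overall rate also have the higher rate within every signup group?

No

Organic: Plan Y 49/277 = 17.7%, the Basic plan 53/476 = 11.1% → Plan Y
Paid: Plan Y 308/545 = 56.5%, the Basic plan 147/314 = 46.8% → Plan Y
Affiliate: Plan Y 289/463 = 62.4%, the Basic plan 405/551 = 73.5% → the Basic plan
Overall: Plan Y 646/1285 = 50.3%, the Basic plan 605/1341 = 45.1% → Plan Y
Neither sweeps: Plan Y wins 2 of 3 groups, the Basic plan wins 1. Plan Y wins overall but not every group — no Simpson reversal.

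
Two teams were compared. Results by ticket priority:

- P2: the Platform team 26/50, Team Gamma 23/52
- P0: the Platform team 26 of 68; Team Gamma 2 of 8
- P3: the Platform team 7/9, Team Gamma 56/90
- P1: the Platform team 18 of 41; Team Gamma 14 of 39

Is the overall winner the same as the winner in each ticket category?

P2: the Platform team 26/50 = 52.0%, Team Gamma 23/52 = 44.2% → the Platform team
P0: the Platform team 26/68 = 38.2%, Team Gamma 2/8 = 25.0% → the Platform team
P3: the Platform team 7/9 = 77.8%, Team Gamma 56/90 = 62.2% → the Platform team
P1: the Platform team 18/41 = 43.9%, Team Gamma 14/39 = 35.9% → the Platform team
Overall: the Platform team 77/168 = 45.8%, Team Gamma 95/189 = 50.3% → Team Gamma
The Platform team wins each ticket group but Team Gamma wins overall — the comparison reverses. The Platform team's tickets skew toward P0, which has a lower base rate.

No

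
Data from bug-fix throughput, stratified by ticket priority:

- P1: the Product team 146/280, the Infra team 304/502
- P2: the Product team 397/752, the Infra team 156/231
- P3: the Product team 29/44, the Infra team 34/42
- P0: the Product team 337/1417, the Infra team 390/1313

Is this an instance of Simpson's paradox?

No

P1: the Product team 146/280 = 52.1%, the Infra team 304/502 = 60.6% → the Infra team
P2: the Product team 397/752 = 52.8%, the Infra team 156/231 = 67.5% → the Infra team
P3: the Product team 29/44 = 65.9%, the Infra team 34/42 = 81.0% → the Infra team
P0: the Product team 337/1417 = 23.8%, the Infra team 390/1313 = 29.7% → the Infra team
Overall: the Product team 909/2493 = 36.5%, the Infra team 884/2088 = 42.3% → the Infra team
The Infra team wins overall and in every ticket group — no reversal.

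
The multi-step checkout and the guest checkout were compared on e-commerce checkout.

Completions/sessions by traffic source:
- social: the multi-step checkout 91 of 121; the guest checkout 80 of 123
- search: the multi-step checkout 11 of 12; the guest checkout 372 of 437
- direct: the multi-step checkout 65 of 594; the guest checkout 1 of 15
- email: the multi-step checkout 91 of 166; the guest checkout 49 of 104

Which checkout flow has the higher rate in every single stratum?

the multi-step checkout

Social: the multi-step checkout 91/121 = 75.2%, the guest checkout 80/123 = 65.0% → the multi-step checkout
Search: the multi-step checkout 11/12 = 91.7%, the guest checkout 372/437 = 85.1% → the multi-step checkout
Direct: the multi-step checkout 65/594 = 10.9%, the guest checkout 1/15 = 6.7% → the multi-step checkout
Email: the multi-step checkout 91/166 = 54.8%, the guest checkout 49/104 = 47.1% → the multi-step checkout
The multi-step checkout has the higher rate in all 4 groups.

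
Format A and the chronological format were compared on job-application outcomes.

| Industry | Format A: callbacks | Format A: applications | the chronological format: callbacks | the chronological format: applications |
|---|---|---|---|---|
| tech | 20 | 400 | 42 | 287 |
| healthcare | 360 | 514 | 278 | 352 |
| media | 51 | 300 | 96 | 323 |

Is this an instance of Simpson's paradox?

Tech: Format A 20/400 = 5.0%, the chronological format 42/287 = 14.6% → the chronological format
Healthcare: Format A 360/514 = 70.0%, the chronological format 278/352 = 79.0% → the chronological format
Media: Format A 51/300 = 17.0%, the chronological format 96/323 = 29.7% → the chronological format
Overall: Format A 431/1214 = 35.5%, the chronological format 416/962 = 43.2% → the chronological format
The chronological format wins overall and in every industry group — no reversal.

No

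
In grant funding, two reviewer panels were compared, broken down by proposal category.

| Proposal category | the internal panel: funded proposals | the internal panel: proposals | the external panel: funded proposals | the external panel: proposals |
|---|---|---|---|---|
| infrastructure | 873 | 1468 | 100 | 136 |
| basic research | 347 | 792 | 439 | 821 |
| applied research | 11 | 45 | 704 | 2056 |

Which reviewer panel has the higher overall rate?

the internal panel

Infrastructure: the internal panel 873/1468 = 59.5%, the external panel 100/136 = 73.5% → the external panel
Basic research: the internal panel 347/792 = 43.8%, the external panel 439/821 = 53.5% → the external panel
Applied research: the internal panel 11/45 = 24.4%, the external panel 704/2056 = 34.2% → the external panel
Overall: the internal panel 1231/2305 = 53.4%, the external panel 1243/3013 = 41.3% → the internal panel
(The external panel wins every proposal group but the internal panel wins overall — the external panel's proposals skew toward the low-rate applied research group.)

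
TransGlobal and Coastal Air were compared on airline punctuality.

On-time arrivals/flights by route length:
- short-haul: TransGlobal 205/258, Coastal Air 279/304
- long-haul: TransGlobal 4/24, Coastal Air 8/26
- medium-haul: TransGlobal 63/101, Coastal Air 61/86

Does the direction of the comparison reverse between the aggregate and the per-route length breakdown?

Short-haul: TransGlobal 205/258 = 79.5%, Coastal Air 279/304 = 91.8% → Coastal Air
Long-haul: TransGlobal 4/24 = 16.7%, Coastal Air 8/26 = 30.8% → Coastal Air
Medium-haul: TransGlobal 63/101 = 62.4%, Coastal Air 61/86 = 70.9% → Coastal Air
Overall: TransGlobal 272/383 = 71.0%, Coastal Air 348/416 = 83.7% → Coastal Air
Coastal Air wins overall and in every route group — no reversal.

No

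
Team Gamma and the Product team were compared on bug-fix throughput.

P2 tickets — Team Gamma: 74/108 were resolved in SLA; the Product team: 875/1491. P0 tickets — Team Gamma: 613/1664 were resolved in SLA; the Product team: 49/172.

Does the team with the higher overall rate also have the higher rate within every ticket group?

No

P2: Team Gamma 74/108 = 68.5%, the Product team 875/1491 = 58.7% → Team Gamma
P0: Team Gamma 613/1664 = 36.8%, the Product team 49/172 = 28.5% → Team Gamma
Overall: Team Gamma 687/1772 = 38.8%, the Product team 924/1663 = 55.6% → the Product team
Team Gamma wins each ticket group but the Product team wins overall — the comparison reverses. Team Gamma's tickets skew toward P0, which has a lower base rate.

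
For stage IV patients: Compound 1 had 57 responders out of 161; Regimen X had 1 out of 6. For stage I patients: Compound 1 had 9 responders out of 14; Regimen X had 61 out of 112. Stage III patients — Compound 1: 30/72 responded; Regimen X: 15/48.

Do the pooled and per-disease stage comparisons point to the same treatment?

No

Stage IV: Compound 1 57/161 = 35.4%, Regimen X 1/6 = 16.7% → Compound 1
Stage I: Compound 1 9/14 = 64.3%, Regimen X 61/112 = 54.5% → Compound 1
Stage III: Compound 1 30/72 = 41.7%, Regimen X 15/48 = 31.2% → Compound 1
Overall: Compound 1 96/247 = 38.9%, Regimen X 77/166 = 46.4% → Regimen X
Compound 1 wins each disease group but Regimen X wins overall — the comparison reverses. Compound 1's patients skew toward stage IV, which has a lower base rate.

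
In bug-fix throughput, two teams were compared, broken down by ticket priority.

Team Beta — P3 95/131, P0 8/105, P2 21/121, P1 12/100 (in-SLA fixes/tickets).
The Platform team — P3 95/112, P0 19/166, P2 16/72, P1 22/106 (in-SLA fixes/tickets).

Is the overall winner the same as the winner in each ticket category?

Yes

P3: Team Beta 95/131 = 72.5%, the Platform team 95/112 = 84.8% → the Platform team
P0: Team Beta 8/105 = 7.6%, the Platform team 19/166 = 11.4% → the Platform team
P2: Team Beta 21/121 = 17.4%, the Platform team 16/72 = 22.2% → the Platform team
P1: Team Beta 12/100 = 12.0%, the Platform team 22/106 = 20.8% → the Platform team
Overall: Team Beta 136/457 = 29.8%, the Platform team 152/456 = 33.3% → the Platform team
The Platform team wins overall and in every ticket group — no reversal.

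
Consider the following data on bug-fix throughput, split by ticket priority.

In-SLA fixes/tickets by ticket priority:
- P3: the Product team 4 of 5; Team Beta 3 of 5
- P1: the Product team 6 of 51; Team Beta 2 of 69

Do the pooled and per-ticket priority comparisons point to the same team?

P3: the Product team 4/5 = 80.0%, Team Beta 3/5 = 60.0% → the Product team
P1: the Product team 6/51 = 11.8%, Team Beta 2/69 = 2.9% → the Product team
Overall: the Product team 10/56 = 17.9%, Team Beta 5/74 = 6.8% → the Product team
The Product team wins overall and in every ticket group — no reversal.

Yes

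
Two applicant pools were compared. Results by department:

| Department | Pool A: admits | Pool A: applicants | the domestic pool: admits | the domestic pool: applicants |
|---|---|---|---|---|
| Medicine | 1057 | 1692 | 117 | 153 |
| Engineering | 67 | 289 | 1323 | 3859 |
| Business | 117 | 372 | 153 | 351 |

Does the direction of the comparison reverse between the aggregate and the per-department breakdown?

Medicine: Pool A 1057/1692 = 62.5%, the domestic pool 117/153 = 76.5% → the domestic pool
Engineering: Pool A 67/289 = 23.2%, the domestic pool 1323/3859 = 34.3% → the domestic pool
Business: Pool A 117/372 = 31.5%, the domestic pool 153/351 = 43.6% → the domestic pool
Overall: Pool A 1241/2353 = 52.7%, the domestic pool 1593/4363 = 36.5% → Pool A
The domestic pool wins each department group but Pool A wins overall — the comparison reverses. The domestic pool's applicants skew toward Engineering, which has a lower base rate.

Yes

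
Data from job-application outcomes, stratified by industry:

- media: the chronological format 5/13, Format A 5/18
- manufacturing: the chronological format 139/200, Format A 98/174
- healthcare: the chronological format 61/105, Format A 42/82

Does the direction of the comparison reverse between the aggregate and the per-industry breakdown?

Media: the chronological format 5/13 = 38.5%, Format A 5/18 = 27.8% → the chronological format
Manufacturing: the chronological format 139/200 = 69.5%, Format A 98/174 = 56.3% → the chronological format
Healthcare: the chronological format 61/105 = 58.1%, Format A 42/82 = 51.2% → the chronological format
Overall: the chronological format 205/318 = 64.5%, Format A 145/274 = 52.9% → the chronological format
The chronological format wins overall and in every industry group — no reversal.

No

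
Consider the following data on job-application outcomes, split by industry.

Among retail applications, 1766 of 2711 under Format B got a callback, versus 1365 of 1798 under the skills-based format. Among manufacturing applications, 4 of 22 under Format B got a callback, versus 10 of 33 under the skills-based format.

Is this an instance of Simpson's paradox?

Retail: Format B 1766/2711 = 65.1%, the skills-based format 1365/1798 = 75.9% → the skills-based format
Manufacturing: Format B 4/22 = 18.2%, the skills-based format 10/33 = 30.3% → the skills-based format
Overall: Format B 1770/2733 = 64.8%, the skills-based format 1375/1831 = 75.1% → the skills-based format
The skills-based format wins overall and in every industry group — no reversal.

No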